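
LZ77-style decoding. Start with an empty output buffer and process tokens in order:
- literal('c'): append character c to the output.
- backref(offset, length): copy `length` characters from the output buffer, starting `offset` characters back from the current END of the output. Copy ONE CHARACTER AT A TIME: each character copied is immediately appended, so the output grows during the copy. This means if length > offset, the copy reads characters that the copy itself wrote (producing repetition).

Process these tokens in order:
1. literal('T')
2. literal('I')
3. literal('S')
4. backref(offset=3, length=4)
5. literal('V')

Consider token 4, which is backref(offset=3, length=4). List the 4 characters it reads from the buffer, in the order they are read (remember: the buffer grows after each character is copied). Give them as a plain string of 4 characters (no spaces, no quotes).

Token 1: literal('T'). Output: "T"
Token 2: literal('I'). Output: "TI"
Token 3: literal('S'). Output: "TIS"
Token 4: backref(off=3, len=4). Buffer before: "TIS" (len 3)
  byte 1: read out[0]='T', append. Buffer now: "TIST"
  byte 2: read out[1]='I', append. Buffer now: "TISTI"
  byte 3: read out[2]='S', append. Buffer now: "TISTIS"
  byte 4: read out[3]='T', append. Buffer now: "TISTIST"

Answer: TIST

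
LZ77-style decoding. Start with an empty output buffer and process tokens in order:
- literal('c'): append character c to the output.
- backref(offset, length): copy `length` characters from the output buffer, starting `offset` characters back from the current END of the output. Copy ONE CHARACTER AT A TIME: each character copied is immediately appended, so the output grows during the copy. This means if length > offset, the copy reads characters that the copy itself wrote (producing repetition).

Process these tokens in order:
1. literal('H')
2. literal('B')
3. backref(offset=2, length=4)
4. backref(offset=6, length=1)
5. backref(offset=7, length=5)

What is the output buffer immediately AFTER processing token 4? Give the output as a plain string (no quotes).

Token 1: literal('H'). Output: "H"
Token 2: literal('B'). Output: "HB"
Token 3: backref(off=2, len=4) (overlapping!). Copied 'HBHB' from pos 0. Output: "HBHBHB"
Token 4: backref(off=6, len=1). Copied 'H' from pos 0. Output: "HBHBHBH"

Answer: HBHBHBH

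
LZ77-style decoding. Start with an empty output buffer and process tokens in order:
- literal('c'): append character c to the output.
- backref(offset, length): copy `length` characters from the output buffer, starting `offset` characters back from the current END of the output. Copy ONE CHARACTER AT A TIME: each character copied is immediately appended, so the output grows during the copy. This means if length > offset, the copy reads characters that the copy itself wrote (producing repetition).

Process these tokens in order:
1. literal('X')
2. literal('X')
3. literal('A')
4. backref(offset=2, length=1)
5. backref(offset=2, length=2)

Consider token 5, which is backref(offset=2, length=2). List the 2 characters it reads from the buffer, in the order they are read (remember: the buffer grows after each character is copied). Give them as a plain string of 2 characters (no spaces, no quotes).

Answer: AX

Derivation:
Token 1: literal('X'). Output: "X"
Token 2: literal('X'). Output: "XX"
Token 3: literal('A'). Output: "XXA"
Token 4: backref(off=2, len=1). Copied 'X' from pos 1. Output: "XXAX"
Token 5: backref(off=2, len=2). Buffer before: "XXAX" (len 4)
  byte 1: read out[2]='A', append. Buffer now: "XXAXA"
  byte 2: read out[3]='X', append. Buffer now: "XXAXAX"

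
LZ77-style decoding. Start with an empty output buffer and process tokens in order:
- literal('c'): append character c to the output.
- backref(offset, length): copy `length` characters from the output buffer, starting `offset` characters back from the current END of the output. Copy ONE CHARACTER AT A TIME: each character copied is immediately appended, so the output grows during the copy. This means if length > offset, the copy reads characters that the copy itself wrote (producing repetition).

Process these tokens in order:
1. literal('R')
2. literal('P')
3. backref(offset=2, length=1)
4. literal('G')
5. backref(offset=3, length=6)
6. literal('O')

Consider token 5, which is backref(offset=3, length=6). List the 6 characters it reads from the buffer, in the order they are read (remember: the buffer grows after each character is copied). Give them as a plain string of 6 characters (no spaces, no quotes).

Token 1: literal('R'). Output: "R"
Token 2: literal('P'). Output: "RP"
Token 3: backref(off=2, len=1). Copied 'R' from pos 0. Output: "RPR"
Token 4: literal('G'). Output: "RPRG"
Token 5: backref(off=3, len=6). Buffer before: "RPRG" (len 4)
  byte 1: read out[1]='P', append. Buffer now: "RPRGP"
  byte 2: read out[2]='R', append. Buffer now: "RPRGPR"
  byte 3: read out[3]='G', append. Buffer now: "RPRGPRG"
  byte 4: read out[4]='P', append. Buffer now: "RPRGPRGP"
  byte 5: read out[5]='R', append. Buffer now: "RPRGPRGPR"
  byte 6: read out[6]='G', append. Buffer now: "RPRGPRGPRG"

Answer: PRGPRG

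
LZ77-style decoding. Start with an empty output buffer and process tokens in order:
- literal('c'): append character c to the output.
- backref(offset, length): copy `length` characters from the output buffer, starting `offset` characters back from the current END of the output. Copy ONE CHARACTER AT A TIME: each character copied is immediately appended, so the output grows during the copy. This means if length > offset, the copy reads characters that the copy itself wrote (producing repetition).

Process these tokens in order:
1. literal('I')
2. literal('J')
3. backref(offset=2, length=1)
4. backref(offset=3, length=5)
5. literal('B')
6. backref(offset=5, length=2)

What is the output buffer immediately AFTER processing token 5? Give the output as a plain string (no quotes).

Token 1: literal('I'). Output: "I"
Token 2: literal('J'). Output: "IJ"
Token 3: backref(off=2, len=1). Copied 'I' from pos 0. Output: "IJI"
Token 4: backref(off=3, len=5) (overlapping!). Copied 'IJIIJ' from pos 0. Output: "IJIIJIIJ"
Token 5: literal('B'). Output: "IJIIJIIJB"

Answer: IJIIJIIJB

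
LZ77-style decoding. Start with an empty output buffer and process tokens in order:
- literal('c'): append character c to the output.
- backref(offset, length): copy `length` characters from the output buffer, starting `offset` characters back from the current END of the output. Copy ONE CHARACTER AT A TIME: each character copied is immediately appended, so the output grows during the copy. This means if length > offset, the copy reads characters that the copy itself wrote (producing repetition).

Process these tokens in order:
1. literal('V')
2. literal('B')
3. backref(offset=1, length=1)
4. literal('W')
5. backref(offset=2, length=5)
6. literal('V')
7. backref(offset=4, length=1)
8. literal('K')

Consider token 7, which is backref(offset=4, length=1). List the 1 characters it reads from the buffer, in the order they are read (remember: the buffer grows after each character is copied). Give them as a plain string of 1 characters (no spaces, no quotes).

Answer: B

Derivation:
Token 1: literal('V'). Output: "V"
Token 2: literal('B'). Output: "VB"
Token 3: backref(off=1, len=1). Copied 'B' from pos 1. Output: "VBB"
Token 4: literal('W'). Output: "VBBW"
Token 5: backref(off=2, len=5) (overlapping!). Copied 'BWBWB' from pos 2. Output: "VBBWBWBWB"
Token 6: literal('V'). Output: "VBBWBWBWBV"
Token 7: backref(off=4, len=1). Buffer before: "VBBWBWBWBV" (len 10)
  byte 1: read out[6]='B', append. Buffer now: "VBBWBWBWBVB"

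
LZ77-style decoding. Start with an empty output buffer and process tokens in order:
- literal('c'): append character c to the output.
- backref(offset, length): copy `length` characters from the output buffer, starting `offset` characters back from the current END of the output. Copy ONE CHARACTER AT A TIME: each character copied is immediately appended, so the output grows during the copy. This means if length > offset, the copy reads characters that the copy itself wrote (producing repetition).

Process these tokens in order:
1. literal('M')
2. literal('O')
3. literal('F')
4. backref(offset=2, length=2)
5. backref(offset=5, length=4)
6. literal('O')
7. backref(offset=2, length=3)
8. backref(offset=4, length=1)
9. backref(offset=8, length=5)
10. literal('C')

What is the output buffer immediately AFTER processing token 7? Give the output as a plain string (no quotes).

Token 1: literal('M'). Output: "M"
Token 2: literal('O'). Output: "MO"
Token 3: literal('F'). Output: "MOF"
Token 4: backref(off=2, len=2). Copied 'OF' from pos 1. Output: "MOFOF"
Token 5: backref(off=5, len=4). Copied 'MOFO' from pos 0. Output: "MOFOFMOFO"
Token 6: literal('O'). Output: "MOFOFMOFOO"
Token 7: backref(off=2, len=3) (overlapping!). Copied 'OOO' from pos 8. Output: "MOFOFMOFOOOOO"

Answer: MOFOFMOFOOOOO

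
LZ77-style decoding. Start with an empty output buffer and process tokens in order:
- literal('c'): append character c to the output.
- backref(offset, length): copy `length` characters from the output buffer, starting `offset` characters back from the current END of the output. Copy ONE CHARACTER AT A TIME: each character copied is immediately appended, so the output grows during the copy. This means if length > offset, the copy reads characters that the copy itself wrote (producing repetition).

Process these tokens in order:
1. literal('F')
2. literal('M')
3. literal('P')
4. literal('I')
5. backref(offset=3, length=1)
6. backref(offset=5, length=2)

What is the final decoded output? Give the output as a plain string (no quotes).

Answer: FMPIMFM

Derivation:
Token 1: literal('F'). Output: "F"
Token 2: literal('M'). Output: "FM"
Token 3: literal('P'). Output: "FMP"
Token 4: literal('I'). Output: "FMPI"
Token 5: backref(off=3, len=1). Copied 'M' from pos 1. Output: "FMPIM"
Token 6: backref(off=5, len=2). Copied 'FM' from pos 0. Output: "FMPIMFM"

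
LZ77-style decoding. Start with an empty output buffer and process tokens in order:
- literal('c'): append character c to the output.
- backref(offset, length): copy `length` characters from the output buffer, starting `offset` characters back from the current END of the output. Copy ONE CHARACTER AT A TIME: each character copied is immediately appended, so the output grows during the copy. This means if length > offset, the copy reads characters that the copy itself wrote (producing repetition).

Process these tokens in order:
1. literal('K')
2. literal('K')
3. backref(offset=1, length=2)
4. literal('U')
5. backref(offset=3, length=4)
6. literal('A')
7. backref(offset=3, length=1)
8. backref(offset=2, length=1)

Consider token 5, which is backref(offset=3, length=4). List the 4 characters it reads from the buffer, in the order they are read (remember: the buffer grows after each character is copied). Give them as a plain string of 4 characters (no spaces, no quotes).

Answer: KKUK

Derivation:
Token 1: literal('K'). Output: "K"
Token 2: literal('K'). Output: "KK"
Token 3: backref(off=1, len=2) (overlapping!). Copied 'KK' from pos 1. Output: "KKKK"
Token 4: literal('U'). Output: "KKKKU"
Token 5: backref(off=3, len=4). Buffer before: "KKKKU" (len 5)
  byte 1: read out[2]='K', append. Buffer now: "KKKKUK"
  byte 2: read out[3]='K', append. Buffer now: "KKKKUKK"
  byte 3: read out[4]='U', append. Buffer now: "KKKKUKKU"
  byte 4: read out[5]='K', append. Buffer now: "KKKKUKKUK"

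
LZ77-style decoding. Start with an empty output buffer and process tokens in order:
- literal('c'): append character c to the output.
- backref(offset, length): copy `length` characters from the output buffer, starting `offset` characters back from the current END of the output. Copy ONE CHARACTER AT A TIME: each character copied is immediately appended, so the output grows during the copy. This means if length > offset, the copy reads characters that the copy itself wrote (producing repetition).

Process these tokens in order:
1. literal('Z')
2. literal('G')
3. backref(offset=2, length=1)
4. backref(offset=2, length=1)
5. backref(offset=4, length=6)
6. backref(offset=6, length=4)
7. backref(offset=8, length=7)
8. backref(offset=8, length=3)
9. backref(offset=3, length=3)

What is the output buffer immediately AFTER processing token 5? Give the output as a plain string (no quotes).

Token 1: literal('Z'). Output: "Z"
Token 2: literal('G'). Output: "ZG"
Token 3: backref(off=2, len=1). Copied 'Z' from pos 0. Output: "ZGZ"
Token 4: backref(off=2, len=1). Copied 'G' from pos 1. Output: "ZGZG"
Token 5: backref(off=4, len=6) (overlapping!). Copied 'ZGZGZG' from pos 0. Output: "ZGZGZGZGZG"

Answer: ZGZGZGZGZG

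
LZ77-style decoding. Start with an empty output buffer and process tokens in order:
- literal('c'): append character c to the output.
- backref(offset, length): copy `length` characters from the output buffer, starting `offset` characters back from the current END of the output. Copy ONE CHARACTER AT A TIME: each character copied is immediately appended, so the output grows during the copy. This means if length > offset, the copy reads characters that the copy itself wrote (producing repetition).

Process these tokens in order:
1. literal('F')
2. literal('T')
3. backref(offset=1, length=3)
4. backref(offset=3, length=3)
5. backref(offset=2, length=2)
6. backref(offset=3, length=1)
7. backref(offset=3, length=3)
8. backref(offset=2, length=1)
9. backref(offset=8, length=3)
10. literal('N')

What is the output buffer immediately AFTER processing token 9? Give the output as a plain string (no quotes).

Token 1: literal('F'). Output: "F"
Token 2: literal('T'). Output: "FT"
Token 3: backref(off=1, len=3) (overlapping!). Copied 'TTT' from pos 1. Output: "FTTTT"
Token 4: backref(off=3, len=3). Copied 'TTT' from pos 2. Output: "FTTTTTTT"
Token 5: backref(off=2, len=2). Copied 'TT' from pos 6. Output: "FTTTTTTTTT"
Token 6: backref(off=3, len=1). Copied 'T' from pos 7. Output: "FTTTTTTTTTT"
Token 7: backref(off=3, len=3). Copied 'TTT' from pos 8. Output: "FTTTTTTTTTTTTT"
Token 8: backref(off=2, len=1). Copied 'T' from pos 12. Output: "FTTTTTTTTTTTTTT"
Token 9: backref(off=8, len=3). Copied 'TTT' from pos 7. Output: "FTTTTTTTTTTTTTTTTT"

Answer: FTTTTTTTTTTTTTTTTT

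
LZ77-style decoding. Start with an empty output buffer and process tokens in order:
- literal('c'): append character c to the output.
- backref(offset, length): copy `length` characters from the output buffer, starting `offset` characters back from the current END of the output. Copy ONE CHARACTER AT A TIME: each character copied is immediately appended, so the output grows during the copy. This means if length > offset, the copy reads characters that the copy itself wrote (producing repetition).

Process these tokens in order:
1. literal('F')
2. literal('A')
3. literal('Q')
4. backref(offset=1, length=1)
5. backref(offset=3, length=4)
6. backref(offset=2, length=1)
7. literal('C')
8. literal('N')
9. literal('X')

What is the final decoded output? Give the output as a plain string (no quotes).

Token 1: literal('F'). Output: "F"
Token 2: literal('A'). Output: "FA"
Token 3: literal('Q'). Output: "FAQ"
Token 4: backref(off=1, len=1). Copied 'Q' from pos 2. Output: "FAQQ"
Token 5: backref(off=3, len=4) (overlapping!). Copied 'AQQA' from pos 1. Output: "FAQQAQQA"
Token 6: backref(off=2, len=1). Copied 'Q' from pos 6. Output: "FAQQAQQAQ"
Token 7: literal('C'). Output: "FAQQAQQAQC"
Token 8: literal('N'). Output: "FAQQAQQAQCN"
Token 9: literal('X'). Output: "FAQQAQQAQCNX"

Answer: FAQQAQQAQCNX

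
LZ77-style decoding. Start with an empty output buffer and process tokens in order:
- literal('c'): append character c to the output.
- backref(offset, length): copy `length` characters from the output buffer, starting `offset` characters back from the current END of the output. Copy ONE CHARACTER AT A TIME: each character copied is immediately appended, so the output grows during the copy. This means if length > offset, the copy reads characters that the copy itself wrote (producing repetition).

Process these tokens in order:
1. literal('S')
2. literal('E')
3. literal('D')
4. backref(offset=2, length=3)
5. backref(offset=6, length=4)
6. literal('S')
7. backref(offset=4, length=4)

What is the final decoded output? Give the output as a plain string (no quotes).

Token 1: literal('S'). Output: "S"
Token 2: literal('E'). Output: "SE"
Token 3: literal('D'). Output: "SED"
Token 4: backref(off=2, len=3) (overlapping!). Copied 'EDE' from pos 1. Output: "SEDEDE"
Token 5: backref(off=6, len=4). Copied 'SEDE' from pos 0. Output: "SEDEDESEDE"
Token 6: literal('S'). Output: "SEDEDESEDES"
Token 7: backref(off=4, len=4). Copied 'EDES' from pos 7. Output: "SEDEDESEDESEDES"

Answer: SEDEDESEDESEDES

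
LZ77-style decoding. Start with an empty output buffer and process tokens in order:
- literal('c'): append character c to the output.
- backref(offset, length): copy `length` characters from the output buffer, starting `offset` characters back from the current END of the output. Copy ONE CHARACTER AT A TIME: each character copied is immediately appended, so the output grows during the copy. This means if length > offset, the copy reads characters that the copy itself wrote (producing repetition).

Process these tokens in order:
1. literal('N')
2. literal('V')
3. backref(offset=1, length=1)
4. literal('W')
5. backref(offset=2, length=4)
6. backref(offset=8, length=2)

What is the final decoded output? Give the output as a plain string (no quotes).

Token 1: literal('N'). Output: "N"
Token 2: literal('V'). Output: "NV"
Token 3: backref(off=1, len=1). Copied 'V' from pos 1. Output: "NVV"
Token 4: literal('W'). Output: "NVVW"
Token 5: backref(off=2, len=4) (overlapping!). Copied 'VWVW' from pos 2. Output: "NVVWVWVW"
Token 6: backref(off=8, len=2). Copied 'NV' from pos 0. Output: "NVVWVWVWNV"

Answer: NVVWVWVWNV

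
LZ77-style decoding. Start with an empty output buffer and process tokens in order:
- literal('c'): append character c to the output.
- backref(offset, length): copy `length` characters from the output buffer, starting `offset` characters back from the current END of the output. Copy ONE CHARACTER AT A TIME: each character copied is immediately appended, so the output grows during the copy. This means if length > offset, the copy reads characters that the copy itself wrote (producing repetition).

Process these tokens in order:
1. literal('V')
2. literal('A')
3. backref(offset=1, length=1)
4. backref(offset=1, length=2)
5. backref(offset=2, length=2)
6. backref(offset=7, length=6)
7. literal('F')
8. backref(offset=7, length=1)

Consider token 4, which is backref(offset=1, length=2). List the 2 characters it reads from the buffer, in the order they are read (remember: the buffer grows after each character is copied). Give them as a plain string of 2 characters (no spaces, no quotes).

Answer: AA

Derivation:
Token 1: literal('V'). Output: "V"
Token 2: literal('A'). Output: "VA"
Token 3: backref(off=1, len=1). Copied 'A' from pos 1. Output: "VAA"
Token 4: backref(off=1, len=2). Buffer before: "VAA" (len 3)
  byte 1: read out[2]='A', append. Buffer now: "VAAA"
  byte 2: read out[3]='A', append. Buffer now: "VAAAA"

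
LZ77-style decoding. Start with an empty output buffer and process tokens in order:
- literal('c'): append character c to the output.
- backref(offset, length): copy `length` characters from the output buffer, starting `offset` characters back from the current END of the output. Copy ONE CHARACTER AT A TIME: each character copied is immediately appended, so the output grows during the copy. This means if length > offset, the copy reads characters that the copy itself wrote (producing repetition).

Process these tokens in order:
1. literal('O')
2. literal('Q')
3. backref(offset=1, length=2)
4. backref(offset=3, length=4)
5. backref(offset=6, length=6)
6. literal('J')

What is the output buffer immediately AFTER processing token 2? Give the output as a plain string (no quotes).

Token 1: literal('O'). Output: "O"
Token 2: literal('Q'). Output: "OQ"

Answer: OQ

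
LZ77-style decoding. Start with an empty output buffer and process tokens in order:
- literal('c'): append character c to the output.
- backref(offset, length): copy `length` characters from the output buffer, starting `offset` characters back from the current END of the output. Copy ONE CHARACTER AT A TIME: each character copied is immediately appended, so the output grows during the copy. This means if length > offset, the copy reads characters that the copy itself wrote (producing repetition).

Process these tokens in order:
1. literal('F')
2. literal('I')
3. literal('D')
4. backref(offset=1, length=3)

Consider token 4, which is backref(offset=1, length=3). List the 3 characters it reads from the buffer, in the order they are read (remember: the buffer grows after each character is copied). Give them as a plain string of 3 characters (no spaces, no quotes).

Answer: DDD

Derivation:
Token 1: literal('F'). Output: "F"
Token 2: literal('I'). Output: "FI"
Token 3: literal('D'). Output: "FID"
Token 4: backref(off=1, len=3). Buffer before: "FID" (len 3)
  byte 1: read out[2]='D', append. Buffer now: "FIDD"
  byte 2: read out[3]='D', append. Buffer now: "FIDDD"
  byte 3: read out[4]='D', append. Buffer now: "FIDDDD"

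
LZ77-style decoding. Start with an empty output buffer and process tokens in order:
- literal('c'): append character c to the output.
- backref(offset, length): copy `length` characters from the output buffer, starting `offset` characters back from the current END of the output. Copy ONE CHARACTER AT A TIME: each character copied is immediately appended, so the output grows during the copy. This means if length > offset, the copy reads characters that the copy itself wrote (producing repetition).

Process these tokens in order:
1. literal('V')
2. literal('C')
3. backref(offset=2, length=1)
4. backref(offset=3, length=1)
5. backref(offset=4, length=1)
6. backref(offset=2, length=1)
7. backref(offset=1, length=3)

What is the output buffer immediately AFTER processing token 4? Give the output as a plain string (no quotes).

Answer: VCVV

Derivation:
Token 1: literal('V'). Output: "V"
Token 2: literal('C'). Output: "VC"
Token 3: backref(off=2, len=1). Copied 'V' from pos 0. Output: "VCV"
Token 4: backref(off=3, len=1). Copied 'V' from pos 0. Output: "VCVV"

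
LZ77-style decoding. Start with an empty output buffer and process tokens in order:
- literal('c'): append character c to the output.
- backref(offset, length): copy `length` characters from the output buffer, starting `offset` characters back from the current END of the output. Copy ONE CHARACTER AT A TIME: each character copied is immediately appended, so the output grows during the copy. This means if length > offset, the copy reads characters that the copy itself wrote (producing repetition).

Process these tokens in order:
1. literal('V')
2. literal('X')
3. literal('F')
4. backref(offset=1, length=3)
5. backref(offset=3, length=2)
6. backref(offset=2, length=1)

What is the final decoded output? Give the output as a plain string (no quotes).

Answer: VXFFFFFFF

Derivation:
Token 1: literal('V'). Output: "V"
Token 2: literal('X'). Output: "VX"
Token 3: literal('F'). Output: "VXF"
Token 4: backref(off=1, len=3) (overlapping!). Copied 'FFF' from pos 2. Output: "VXFFFF"
Token 5: backref(off=3, len=2). Copied 'FF' from pos 3. Output: "VXFFFFFF"
Token 6: backref(off=2, len=1). Copied 'F' from pos 6. Output: "VXFFFFFFF"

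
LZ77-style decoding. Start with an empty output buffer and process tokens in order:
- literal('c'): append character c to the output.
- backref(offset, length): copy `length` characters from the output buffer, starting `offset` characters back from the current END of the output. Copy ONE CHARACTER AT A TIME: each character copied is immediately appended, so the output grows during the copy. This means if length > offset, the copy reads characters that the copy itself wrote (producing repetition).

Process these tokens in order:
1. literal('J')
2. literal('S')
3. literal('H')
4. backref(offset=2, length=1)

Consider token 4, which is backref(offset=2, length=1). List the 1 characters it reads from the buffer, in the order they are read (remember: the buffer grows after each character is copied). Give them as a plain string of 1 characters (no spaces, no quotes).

Token 1: literal('J'). Output: "J"
Token 2: literal('S'). Output: "JS"
Token 3: literal('H'). Output: "JSH"
Token 4: backref(off=2, len=1). Buffer before: "JSH" (len 3)
  byte 1: read out[1]='S', append. Buffer now: "JSHS"

Answer: S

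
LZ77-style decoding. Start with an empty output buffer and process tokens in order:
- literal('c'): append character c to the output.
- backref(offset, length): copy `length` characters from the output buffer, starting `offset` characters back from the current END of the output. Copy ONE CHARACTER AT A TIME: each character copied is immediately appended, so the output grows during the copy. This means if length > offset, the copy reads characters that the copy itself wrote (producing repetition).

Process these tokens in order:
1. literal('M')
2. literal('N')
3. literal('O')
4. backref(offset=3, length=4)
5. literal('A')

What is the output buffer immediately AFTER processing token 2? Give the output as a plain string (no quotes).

Token 1: literal('M'). Output: "M"
Token 2: literal('N'). Output: "MN"

Answer: MN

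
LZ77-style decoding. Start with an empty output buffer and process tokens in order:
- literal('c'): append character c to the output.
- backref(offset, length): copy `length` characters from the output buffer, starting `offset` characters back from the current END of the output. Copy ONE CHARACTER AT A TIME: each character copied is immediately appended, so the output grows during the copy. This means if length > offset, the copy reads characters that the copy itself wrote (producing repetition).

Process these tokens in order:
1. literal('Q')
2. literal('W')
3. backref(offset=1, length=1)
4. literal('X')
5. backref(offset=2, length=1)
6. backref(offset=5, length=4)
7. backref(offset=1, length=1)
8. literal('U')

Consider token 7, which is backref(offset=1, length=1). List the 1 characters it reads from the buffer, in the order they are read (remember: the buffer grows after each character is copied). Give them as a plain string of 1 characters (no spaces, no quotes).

Token 1: literal('Q'). Output: "Q"
Token 2: literal('W'). Output: "QW"
Token 3: backref(off=1, len=1). Copied 'W' from pos 1. Output: "QWW"
Token 4: literal('X'). Output: "QWWX"
Token 5: backref(off=2, len=1). Copied 'W' from pos 2. Output: "QWWXW"
Token 6: backref(off=5, len=4). Copied 'QWWX' from pos 0. Output: "QWWXWQWWX"
Token 7: backref(off=1, len=1). Buffer before: "QWWXWQWWX" (len 9)
  byte 1: read out[8]='X', append. Buffer now: "QWWXWQWWXX"

Answer: X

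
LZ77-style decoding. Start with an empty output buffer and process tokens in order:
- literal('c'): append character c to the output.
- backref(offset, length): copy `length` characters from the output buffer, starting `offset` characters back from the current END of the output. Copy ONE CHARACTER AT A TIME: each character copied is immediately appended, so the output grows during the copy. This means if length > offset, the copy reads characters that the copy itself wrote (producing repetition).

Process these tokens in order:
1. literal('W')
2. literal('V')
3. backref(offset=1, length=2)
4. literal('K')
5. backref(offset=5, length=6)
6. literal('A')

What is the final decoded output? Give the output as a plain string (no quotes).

Answer: WVVVKWVVVKWA

Derivation:
Token 1: literal('W'). Output: "W"
Token 2: literal('V'). Output: "WV"
Token 3: backref(off=1, len=2) (overlapping!). Copied 'VV' from pos 1. Output: "WVVV"
Token 4: literal('K'). Output: "WVVVK"
Token 5: backref(off=5, len=6) (overlapping!). Copied 'WVVVKW' from pos 0. Output: "WVVVKWVVVKW"
Token 6: literal('A'). Output: "WVVVKWVVVKWA"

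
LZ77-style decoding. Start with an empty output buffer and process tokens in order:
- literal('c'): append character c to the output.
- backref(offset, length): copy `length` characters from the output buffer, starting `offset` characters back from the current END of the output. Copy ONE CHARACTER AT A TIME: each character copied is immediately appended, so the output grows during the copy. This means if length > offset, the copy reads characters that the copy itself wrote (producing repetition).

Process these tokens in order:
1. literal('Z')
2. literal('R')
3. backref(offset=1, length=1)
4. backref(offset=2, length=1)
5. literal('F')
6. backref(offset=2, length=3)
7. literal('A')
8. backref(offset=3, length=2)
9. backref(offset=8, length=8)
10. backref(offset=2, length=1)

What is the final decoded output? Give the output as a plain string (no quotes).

Answer: ZRRRFRFRAFRRFRFRAFRF

Derivation:
Token 1: literal('Z'). Output: "Z"
Token 2: literal('R'). Output: "ZR"
Token 3: backref(off=1, len=1). Copied 'R' from pos 1. Output: "ZRR"
Token 4: backref(off=2, len=1). Copied 'R' from pos 1. Output: "ZRRR"
Token 5: literal('F'). Output: "ZRRRF"
Token 6: backref(off=2, len=3) (overlapping!). Copied 'RFR' from pos 3. Output: "ZRRRFRFR"
Token 7: literal('A'). Output: "ZRRRFRFRA"
Token 8: backref(off=3, len=2). Copied 'FR' from pos 6. Output: "ZRRRFRFRAFR"
Token 9: backref(off=8, len=8). Copied 'RFRFRAFR' from pos 3. Output: "ZRRRFRFRAFRRFRFRAFR"
Token 10: backref(off=2, len=1). Copied 'F' from pos 17. Output: "ZRRRFRFRAFRRFRFRAFRF"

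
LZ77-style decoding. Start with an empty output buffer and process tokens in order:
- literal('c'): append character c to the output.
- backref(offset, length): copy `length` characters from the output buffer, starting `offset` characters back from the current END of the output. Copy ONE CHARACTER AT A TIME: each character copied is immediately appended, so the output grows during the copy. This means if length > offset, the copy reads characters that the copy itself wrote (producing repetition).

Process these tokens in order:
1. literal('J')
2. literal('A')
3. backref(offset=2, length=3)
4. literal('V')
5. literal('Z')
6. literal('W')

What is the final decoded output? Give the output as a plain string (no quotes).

Answer: JAJAJVZW

Derivation:
Token 1: literal('J'). Output: "J"
Token 2: literal('A'). Output: "JA"
Token 3: backref(off=2, len=3) (overlapping!). Copied 'JAJ' from pos 0. Output: "JAJAJ"
Token 4: literal('V'). Output: "JAJAJV"
Token 5: literal('Z'). Output: "JAJAJVZ"
Token 6: literal('W'). Output: "JAJAJVZW"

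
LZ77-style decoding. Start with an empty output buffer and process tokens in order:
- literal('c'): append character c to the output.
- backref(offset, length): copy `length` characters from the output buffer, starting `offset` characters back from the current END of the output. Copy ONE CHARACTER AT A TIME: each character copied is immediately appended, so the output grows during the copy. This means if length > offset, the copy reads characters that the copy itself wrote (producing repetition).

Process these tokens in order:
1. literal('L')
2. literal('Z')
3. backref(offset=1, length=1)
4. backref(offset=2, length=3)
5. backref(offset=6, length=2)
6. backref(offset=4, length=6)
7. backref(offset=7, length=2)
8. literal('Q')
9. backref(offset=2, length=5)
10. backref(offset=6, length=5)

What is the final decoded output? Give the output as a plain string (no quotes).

Answer: LZZZZZLZZZLZZZZZQZQZQZQZQZQ

Derivation:
Token 1: literal('L'). Output: "L"
Token 2: literal('Z'). Output: "LZ"
Token 3: backref(off=1, len=1). Copied 'Z' from pos 1. Output: "LZZ"
Token 4: backref(off=2, len=3) (overlapping!). Copied 'ZZZ' from pos 1. Output: "LZZZZZ"
Token 5: backref(off=6, len=2). Copied 'LZ' from pos 0. Output: "LZZZZZLZ"
Token 6: backref(off=4, len=6) (overlapping!). Copied 'ZZLZZZ' from pos 4. Output: "LZZZZZLZZZLZZZ"
Token 7: backref(off=7, len=2). Copied 'ZZ' from pos 7. Output: "LZZZZZLZZZLZZZZZ"
Token 8: literal('Q'). Output: "LZZZZZLZZZLZZZZZQ"
Token 9: backref(off=2, len=5) (overlapping!). Copied 'ZQZQZ' from pos 15. Output: "LZZZZZLZZZLZZZZZQZQZQZ"
Token 10: backref(off=6, len=5). Copied 'QZQZQ' from pos 16. Output: "LZZZZZLZZZLZZZZZQZQZQZQZQZQ"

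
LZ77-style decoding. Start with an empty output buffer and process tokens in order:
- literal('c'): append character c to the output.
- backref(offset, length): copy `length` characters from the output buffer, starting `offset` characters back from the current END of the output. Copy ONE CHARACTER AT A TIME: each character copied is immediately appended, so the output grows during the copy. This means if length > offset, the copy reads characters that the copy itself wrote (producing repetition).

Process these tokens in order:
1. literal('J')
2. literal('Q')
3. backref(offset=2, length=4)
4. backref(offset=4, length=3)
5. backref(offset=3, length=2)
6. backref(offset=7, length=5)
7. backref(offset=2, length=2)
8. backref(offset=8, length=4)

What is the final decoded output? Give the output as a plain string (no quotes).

Token 1: literal('J'). Output: "J"
Token 2: literal('Q'). Output: "JQ"
Token 3: backref(off=2, len=4) (overlapping!). Copied 'JQJQ' from pos 0. Output: "JQJQJQ"
Token 4: backref(off=4, len=3). Copied 'JQJ' from pos 2. Output: "JQJQJQJQJ"
Token 5: backref(off=3, len=2). Copied 'JQ' from pos 6. Output: "JQJQJQJQJJQ"
Token 6: backref(off=7, len=5). Copied 'JQJQJ' from pos 4. Output: "JQJQJQJQJJQJQJQJ"
Token 7: backref(off=2, len=2). Copied 'QJ' from pos 14. Output: "JQJQJQJQJJQJQJQJQJ"
Token 8: backref(off=8, len=4). Copied 'QJQJ' from pos 10. Output: "JQJQJQJQJJQJQJQJQJQJQJ"

Answer: JQJQJQJQJJQJQJQJQJQJQJ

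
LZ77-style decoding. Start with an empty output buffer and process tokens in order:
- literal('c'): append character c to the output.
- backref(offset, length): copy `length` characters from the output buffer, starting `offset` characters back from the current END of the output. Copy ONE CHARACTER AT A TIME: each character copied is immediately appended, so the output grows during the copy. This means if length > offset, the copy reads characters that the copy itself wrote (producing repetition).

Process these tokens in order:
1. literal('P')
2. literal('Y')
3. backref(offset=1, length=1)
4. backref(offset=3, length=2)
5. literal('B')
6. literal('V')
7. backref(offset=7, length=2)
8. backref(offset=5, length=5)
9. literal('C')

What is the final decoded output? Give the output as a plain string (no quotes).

Answer: PYYPYBVPYYBVPYC

Derivation:
Token 1: literal('P'). Output: "P"
Token 2: literal('Y'). Output: "PY"
Token 3: backref(off=1, len=1). Copied 'Y' from pos 1. Output: "PYY"
Token 4: backref(off=3, len=2). Copied 'PY' from pos 0. Output: "PYYPY"
Token 5: literal('B'). Output: "PYYPYB"
Token 6: literal('V'). Output: "PYYPYBV"
Token 7: backref(off=7, len=2). Copied 'PY' from pos 0. Output: "PYYPYBVPY"
Token 8: backref(off=5, len=5). Copied 'YBVPY' from pos 4. Output: "PYYPYBVPYYBVPY"
Token 9: literal('C'). Output: "PYYPYBVPYYBVPYC"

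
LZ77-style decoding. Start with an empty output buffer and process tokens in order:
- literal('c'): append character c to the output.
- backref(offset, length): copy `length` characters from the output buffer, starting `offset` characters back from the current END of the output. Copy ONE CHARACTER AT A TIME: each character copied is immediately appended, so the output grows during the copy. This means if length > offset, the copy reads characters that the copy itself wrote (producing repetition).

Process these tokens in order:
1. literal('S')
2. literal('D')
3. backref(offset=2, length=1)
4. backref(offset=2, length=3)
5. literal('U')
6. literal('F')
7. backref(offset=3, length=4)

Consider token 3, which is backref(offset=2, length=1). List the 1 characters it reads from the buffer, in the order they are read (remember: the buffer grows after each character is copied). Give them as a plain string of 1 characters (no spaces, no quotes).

Token 1: literal('S'). Output: "S"
Token 2: literal('D'). Output: "SD"
Token 3: backref(off=2, len=1). Buffer before: "SD" (len 2)
  byte 1: read out[0]='S', append. Buffer now: "SDS"

Answer: S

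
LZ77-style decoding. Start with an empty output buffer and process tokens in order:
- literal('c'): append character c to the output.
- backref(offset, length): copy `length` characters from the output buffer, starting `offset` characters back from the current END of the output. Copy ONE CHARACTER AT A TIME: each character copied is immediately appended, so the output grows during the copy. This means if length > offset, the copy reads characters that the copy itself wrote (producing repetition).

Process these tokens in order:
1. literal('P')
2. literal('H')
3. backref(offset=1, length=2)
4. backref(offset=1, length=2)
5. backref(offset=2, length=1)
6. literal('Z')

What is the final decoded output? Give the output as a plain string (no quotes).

Answer: PHHHHHHZ

Derivation:
Token 1: literal('P'). Output: "P"
Token 2: literal('H'). Output: "PH"
Token 3: backref(off=1, len=2) (overlapping!). Copied 'HH' from pos 1. Output: "PHHH"
Token 4: backref(off=1, len=2) (overlapping!). Copied 'HH' from pos 3. Output: "PHHHHH"
Token 5: backref(off=2, len=1). Copied 'H' from pos 4. Output: "PHHHHHH"
Token 6: literal('Z'). Output: "PHHHHHHZ"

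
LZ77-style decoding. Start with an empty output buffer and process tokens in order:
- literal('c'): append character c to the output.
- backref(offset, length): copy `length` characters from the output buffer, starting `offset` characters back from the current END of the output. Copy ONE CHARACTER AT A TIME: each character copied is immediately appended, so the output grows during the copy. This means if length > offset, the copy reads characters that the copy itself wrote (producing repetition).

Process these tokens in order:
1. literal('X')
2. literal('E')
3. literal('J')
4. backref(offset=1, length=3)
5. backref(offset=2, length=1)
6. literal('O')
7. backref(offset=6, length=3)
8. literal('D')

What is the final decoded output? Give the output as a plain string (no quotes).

Token 1: literal('X'). Output: "X"
Token 2: literal('E'). Output: "XE"
Token 3: literal('J'). Output: "XEJ"
Token 4: backref(off=1, len=3) (overlapping!). Copied 'JJJ' from pos 2. Output: "XEJJJJ"
Token 5: backref(off=2, len=1). Copied 'J' from pos 4. Output: "XEJJJJJ"
Token 6: literal('O'). Output: "XEJJJJJO"
Token 7: backref(off=6, len=3). Copied 'JJJ' from pos 2. Output: "XEJJJJJOJJJ"
Token 8: literal('D'). Output: "XEJJJJJOJJJD"

Answer: XEJJJJJOJJJD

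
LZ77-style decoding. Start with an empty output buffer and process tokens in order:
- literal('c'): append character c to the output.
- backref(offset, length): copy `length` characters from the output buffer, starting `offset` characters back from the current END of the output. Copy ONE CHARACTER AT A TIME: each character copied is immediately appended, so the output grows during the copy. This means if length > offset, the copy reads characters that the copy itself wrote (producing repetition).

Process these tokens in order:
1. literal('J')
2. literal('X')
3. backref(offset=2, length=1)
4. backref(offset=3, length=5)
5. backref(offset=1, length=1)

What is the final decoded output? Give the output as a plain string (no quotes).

Token 1: literal('J'). Output: "J"
Token 2: literal('X'). Output: "JX"
Token 3: backref(off=2, len=1). Copied 'J' from pos 0. Output: "JXJ"
Token 4: backref(off=3, len=5) (overlapping!). Copied 'JXJJX' from pos 0. Output: "JXJJXJJX"
Token 5: backref(off=1, len=1). Copied 'X' from pos 7. Output: "JXJJXJJXX"

Answer: JXJJXJJXX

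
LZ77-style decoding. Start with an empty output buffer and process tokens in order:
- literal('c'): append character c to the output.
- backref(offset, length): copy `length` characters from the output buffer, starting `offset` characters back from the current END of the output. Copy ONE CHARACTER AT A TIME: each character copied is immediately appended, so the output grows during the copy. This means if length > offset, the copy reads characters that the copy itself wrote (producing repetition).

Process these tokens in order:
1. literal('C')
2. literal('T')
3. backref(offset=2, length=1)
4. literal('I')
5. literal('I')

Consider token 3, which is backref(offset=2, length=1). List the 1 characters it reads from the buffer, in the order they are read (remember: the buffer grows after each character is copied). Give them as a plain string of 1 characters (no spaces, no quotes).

Answer: C

Derivation:
Token 1: literal('C'). Output: "C"
Token 2: literal('T'). Output: "CT"
Token 3: backref(off=2, len=1). Buffer before: "CT" (len 2)
  byte 1: read out[0]='C', append. Buffer now: "CTC"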